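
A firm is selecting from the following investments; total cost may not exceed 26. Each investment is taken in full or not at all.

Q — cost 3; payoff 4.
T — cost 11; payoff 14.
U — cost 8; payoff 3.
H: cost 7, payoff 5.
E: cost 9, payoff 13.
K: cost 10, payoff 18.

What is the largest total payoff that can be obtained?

36

Allowing fractional choices, the relaxed optimum would be about 40.1, but investments are indivisible.
H + E + K: cost 7 + 9 + 10 = 26 ≤ 26, payoff 5 + 13 + 18 = 36.
Q + E + K: cost 3 + 9 + 10 = 22 ≤ 26, payoff 4 + 13 + 18 = 35.
Q + T + K: cost 3 + 11 + 10 = 24 ≤ 26, payoff 4 + 14 + 18 = 36.
The maximum payoff is 36; one optimal choice is Q, T, and K.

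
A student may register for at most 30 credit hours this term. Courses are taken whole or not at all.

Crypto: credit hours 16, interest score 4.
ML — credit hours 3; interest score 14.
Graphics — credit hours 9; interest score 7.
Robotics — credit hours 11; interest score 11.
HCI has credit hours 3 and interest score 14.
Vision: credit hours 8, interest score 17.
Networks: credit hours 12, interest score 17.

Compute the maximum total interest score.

62

Allowing fractional choices, the relaxed optimum would be about 66.0, but courses are indivisible.
ML + Robotics + HCI + Networks: credit hours 3 + 11 + 3 + 12 = 29 ≤ 30, interest score 14 + 11 + 14 + 17 = 56.
ML + Robotics + HCI + Vision: credit hours 3 + 11 + 3 + 8 = 25 ≤ 30, interest score 14 + 11 + 14 + 17 = 56.
ML + HCI + Vision + Networks: credit hours 3 + 3 + 8 + 12 = 26 ≤ 30, interest score 14 + 14 + 17 + 17 = 62.
Best is ML, HCI, Vision, and Networks with total interest score 62.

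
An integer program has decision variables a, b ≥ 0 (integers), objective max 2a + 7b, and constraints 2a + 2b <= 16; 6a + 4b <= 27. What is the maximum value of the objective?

(a,b)=(0,6): 2·0+2·6=12≤16, 6·0+4·6=24≤27, objective 42.
(a,b)=(1,5): 2·1+2·5=12≤16, 6·1+4·5=26≤27, objective 37.
No feasible integer point exceeds 42.

42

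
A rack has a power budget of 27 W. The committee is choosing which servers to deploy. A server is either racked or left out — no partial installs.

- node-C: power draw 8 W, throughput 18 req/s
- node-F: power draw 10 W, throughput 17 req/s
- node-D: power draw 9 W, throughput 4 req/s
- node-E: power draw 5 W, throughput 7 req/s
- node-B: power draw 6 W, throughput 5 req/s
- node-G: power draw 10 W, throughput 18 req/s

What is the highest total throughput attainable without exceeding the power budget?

43

Allowing fractional choices, the relaxed optimum would be about 51.3, but servers are indivisible.
node-C + node-F + node-E: power draw 8 + 10 + 5 = 23 ≤ 27, throughput 18 + 17 + 7 = 42.
node-C + node-E + node-G: power draw 8 + 5 + 10 = 23 ≤ 27, throughput 18 + 7 + 18 = 43.
node-F + node-E + node-G: power draw 10 + 5 + 10 = 25 ≤ 27, throughput 17 + 7 + 18 = 42.
Best is node-C, node-E, and node-G with total throughput 43.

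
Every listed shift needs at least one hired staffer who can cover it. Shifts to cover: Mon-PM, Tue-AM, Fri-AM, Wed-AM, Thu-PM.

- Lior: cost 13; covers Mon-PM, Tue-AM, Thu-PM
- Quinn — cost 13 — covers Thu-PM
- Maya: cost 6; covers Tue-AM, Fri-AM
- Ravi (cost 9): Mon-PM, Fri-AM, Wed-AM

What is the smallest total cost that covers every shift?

22

The greedy cost-per-new-shift heuristic would pick Maya, Ravi, and Lior for 28, but a cheaper cover exists.
Choose Lior and Ravi: together they cover Mon-PM, Tue-AM, Fri-AM, Wed-AM, Thu-PM — every shift.
Total cost: 13 + 9 = 22.
No cover costs less than 22.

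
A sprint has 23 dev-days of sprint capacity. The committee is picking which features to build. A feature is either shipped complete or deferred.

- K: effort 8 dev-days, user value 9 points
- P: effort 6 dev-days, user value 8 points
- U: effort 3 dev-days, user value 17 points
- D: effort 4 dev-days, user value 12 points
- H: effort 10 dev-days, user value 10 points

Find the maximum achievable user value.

This is a 0-1 knapsack instance.
Take P, U, D, and H: effort 6 + 3 + 4 + 10 = 23 ≤ 23, user value 8 + 17 + 12 + 10 = 47.
No other feasible combination does better.

47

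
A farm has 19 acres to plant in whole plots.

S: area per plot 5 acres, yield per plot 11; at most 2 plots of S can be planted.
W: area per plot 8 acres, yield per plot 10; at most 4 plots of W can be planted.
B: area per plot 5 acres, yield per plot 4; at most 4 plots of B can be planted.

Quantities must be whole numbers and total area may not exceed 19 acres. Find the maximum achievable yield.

32

Take 2×S and 1×W: area 18 ≤ 19, yield 2·11 + 1·10 = 32.
S has the best ratio (11/5) and is taken to its limit of 2; remaining capacity is filled optimally with the others.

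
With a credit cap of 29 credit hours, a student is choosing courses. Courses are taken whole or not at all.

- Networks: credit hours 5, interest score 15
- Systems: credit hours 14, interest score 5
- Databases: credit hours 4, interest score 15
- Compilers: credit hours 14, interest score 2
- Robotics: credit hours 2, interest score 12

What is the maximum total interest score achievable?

47

Allowing fractional choices, the relaxed optimum would be about 47.6, but courses are indivisible.
Networks + Databases + Robotics: credit hours 5 + 4 + 2 = 11 ≤ 29, interest score 15 + 15 + 12 = 42.
Networks + Systems + Databases + Robotics: credit hours 5 + 14 + 4 + 2 = 25 ≤ 29, interest score 15 + 5 + 15 + 12 = 47.
Networks + Databases + Compilers + Robotics: credit hours 5 + 4 + 14 + 2 = 25 ≤ 29, interest score 15 + 15 + 2 + 12 = 44.
Best is Networks, Systems, Databases, and Robotics with total interest score 47.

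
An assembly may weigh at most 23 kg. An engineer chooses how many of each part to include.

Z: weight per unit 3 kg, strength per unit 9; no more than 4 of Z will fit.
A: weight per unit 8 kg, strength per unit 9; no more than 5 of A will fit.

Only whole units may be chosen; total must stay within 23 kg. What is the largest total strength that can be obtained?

Z has the best ratio (9/3); taking only Z gives at most 4×9 = 36 (stopped by the supply cap of 4).
Mixing does better — 4×Z and 1×A: weight 20 ≤ 23, strength 4·9 + 1·9 = 45.

45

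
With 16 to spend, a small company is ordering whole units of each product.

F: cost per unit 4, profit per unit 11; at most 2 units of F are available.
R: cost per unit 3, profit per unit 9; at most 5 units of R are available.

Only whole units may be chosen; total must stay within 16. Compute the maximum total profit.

R has the best ratio (9/3); taking only R gives at most 5×9 = 45 (stopped by the cost limit).
Mixing does better — 1×F and 4×R: cost 16 ≤ 16, profit 1·11 + 4·9 = 47.

47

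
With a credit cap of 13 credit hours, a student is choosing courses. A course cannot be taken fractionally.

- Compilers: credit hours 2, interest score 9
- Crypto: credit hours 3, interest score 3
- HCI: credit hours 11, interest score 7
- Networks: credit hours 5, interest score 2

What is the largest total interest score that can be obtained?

16

Compilers + Crypto + Networks: credit hours 2 + 3 + 5 = 10 ≤ 13, interest score 9 + 3 + 2 = 14.
Compilers + Crypto: credit hours 2 + 3 = 5 ≤ 13, interest score 9 + 3 = 12.
Compilers + HCI: credit hours 2 + 11 = 13 ≤ 13, interest score 9 + 7 = 16.
Best is Compilers and HCI with total interest score 16.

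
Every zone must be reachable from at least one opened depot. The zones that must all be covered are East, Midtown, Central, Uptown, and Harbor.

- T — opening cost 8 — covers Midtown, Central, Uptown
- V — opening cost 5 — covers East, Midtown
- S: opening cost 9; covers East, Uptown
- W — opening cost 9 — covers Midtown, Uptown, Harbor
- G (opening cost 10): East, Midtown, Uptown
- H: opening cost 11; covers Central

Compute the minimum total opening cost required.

22

Choose T, V, and W: together they cover East, Midtown, Central, Uptown, Harbor — every zone.
Total opening cost: 8 + 5 + 9 = 22.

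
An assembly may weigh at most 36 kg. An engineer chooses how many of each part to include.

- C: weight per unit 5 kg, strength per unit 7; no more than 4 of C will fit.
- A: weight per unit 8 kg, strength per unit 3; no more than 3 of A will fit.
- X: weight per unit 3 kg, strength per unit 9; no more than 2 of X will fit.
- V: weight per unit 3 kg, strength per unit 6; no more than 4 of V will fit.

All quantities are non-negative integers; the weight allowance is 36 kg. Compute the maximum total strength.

64

This is a bounded integer knapsack.
X has the best ratio (9/3); taking only X gives at most 2×9 = 18 (stopped by the supply cap of 2).
Mixing does better — 4×C, 2×X, and 3×V: weight 35 ≤ 36, strength 4·7 + 2·9 + 3·6 = 64.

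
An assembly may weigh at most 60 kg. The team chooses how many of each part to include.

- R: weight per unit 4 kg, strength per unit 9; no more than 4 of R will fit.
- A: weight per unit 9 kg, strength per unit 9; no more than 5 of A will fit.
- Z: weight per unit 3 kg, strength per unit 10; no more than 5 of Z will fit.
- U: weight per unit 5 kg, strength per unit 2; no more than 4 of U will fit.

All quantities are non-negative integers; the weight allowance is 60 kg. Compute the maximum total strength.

Take 4×R, 3×A, and 5×Z: weight 58 ≤ 60, strength 4·9 + 3·9 + 5·10 = 113.
Z has the best ratio (10/3) and is taken to its limit of 5; remaining capacity is filled optimally with the others.

113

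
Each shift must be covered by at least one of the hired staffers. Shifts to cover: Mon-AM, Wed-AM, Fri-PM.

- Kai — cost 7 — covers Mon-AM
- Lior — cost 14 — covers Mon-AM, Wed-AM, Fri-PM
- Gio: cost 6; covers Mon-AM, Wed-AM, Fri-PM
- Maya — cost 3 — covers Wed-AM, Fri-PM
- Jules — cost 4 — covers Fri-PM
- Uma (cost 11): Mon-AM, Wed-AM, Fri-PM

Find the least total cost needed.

Gio alone covers Mon-AM, Wed-AM, Fri-PM — every shift.
Total cost: 6.

6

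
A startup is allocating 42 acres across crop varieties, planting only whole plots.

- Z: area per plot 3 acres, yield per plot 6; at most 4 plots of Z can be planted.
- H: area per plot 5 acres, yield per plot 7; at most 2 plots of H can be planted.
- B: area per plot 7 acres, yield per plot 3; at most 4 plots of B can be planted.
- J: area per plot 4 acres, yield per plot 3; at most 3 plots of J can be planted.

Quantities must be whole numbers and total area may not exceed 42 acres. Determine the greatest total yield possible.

4×Z, 2×H, 1×B, and 3×J: area 41 ≤ 42, yield 4·6 + 2·7 + 1·3 + 3·3 = 50.
4×Z, 2×H, and 3×J: area 34 ≤ 42, yield 4·6 + 2·7 + 3·3 = 47.
Best is 50.

50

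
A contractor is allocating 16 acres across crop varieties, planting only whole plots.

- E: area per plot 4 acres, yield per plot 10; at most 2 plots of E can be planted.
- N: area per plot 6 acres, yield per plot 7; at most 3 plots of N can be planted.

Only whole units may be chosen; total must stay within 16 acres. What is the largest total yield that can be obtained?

27

E has the best ratio (10/4); taking only E gives at most 2×10 = 20 (stopped by the supply cap of 2).
Mixing does better — 2×E and 1×N: area 14 ≤ 16, yield 2·10 + 1·7 = 27.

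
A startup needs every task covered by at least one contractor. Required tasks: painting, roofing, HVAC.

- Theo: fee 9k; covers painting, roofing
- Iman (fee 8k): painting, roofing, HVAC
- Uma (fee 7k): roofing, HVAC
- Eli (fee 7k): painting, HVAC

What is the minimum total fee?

8

Iman alone covers painting, roofing, HVAC — every task.
Total fee: 8.
No cover costs less than 8.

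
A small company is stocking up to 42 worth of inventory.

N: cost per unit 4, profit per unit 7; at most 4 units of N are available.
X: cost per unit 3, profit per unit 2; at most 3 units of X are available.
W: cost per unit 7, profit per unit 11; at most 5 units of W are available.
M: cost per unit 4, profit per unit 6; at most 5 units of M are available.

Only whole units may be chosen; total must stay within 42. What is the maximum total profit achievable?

68

4×N, 2×W, and 3×M: cost 42 ≤ 42, profit 4·7 + 2·11 + 3·6 = 68.
3×N, 2×W, and 4×M: cost 42 ≤ 42, profit 3·7 + 2·11 + 4·6 = 67.
Best is 68.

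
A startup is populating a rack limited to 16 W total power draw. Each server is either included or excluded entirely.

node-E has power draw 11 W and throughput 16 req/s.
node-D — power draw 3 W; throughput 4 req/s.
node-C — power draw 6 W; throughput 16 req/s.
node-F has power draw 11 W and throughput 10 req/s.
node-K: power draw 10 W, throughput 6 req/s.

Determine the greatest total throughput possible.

22

Allowing fractional choices, the relaxed optimum would be about 30.5, but servers are indivisible.
node-C + node-K: power draw 6 + 10 = 16 ≤ 16, throughput 16 + 6 = 22.
node-D + node-C: power draw 3 + 6 = 9 ≤ 16, throughput 4 + 16 = 20.
Best is node-C and node-K with total throughput 22.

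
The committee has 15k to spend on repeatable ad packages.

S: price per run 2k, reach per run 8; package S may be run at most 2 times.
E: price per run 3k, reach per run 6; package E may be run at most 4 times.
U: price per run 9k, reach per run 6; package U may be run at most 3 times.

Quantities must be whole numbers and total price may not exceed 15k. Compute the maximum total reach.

34

This is a bounded integer knapsack.
S has the best ratio (8/2); taking only S gives at most 2×8 = 16 (stopped by the supply cap of 2).
Mixing does better — 2×S and 3×E: price 13 ≤ 15, reach 2·8 + 3·6 = 34.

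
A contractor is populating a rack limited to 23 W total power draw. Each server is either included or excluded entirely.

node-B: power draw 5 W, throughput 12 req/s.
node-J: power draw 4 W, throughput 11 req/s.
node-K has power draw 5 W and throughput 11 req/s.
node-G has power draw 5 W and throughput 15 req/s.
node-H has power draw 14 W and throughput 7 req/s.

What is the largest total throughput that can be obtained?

Treat it as a binary knapsack problem.
Allowing fractional choices, the relaxed optimum would be about 51.0, but servers are indivisible.
node-B + node-J + node-G: power draw 5 + 4 + 5 = 14 ≤ 23, throughput 12 + 11 + 15 = 38.
node-B + node-J + node-K + node-G: power draw 5 + 4 + 5 + 5 = 19 ≤ 23, throughput 12 + 11 + 11 + 15 = 49.
Best is node-B, node-J, node-K, and node-G with total throughput 49.

49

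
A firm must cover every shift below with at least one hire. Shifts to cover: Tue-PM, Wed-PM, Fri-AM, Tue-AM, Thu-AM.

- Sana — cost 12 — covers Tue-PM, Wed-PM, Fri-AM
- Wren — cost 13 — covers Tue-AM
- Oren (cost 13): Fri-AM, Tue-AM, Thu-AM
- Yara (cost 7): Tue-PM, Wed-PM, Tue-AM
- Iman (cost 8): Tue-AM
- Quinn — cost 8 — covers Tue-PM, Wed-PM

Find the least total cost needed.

20

This is a weighted set-cover instance.
Choose Oren and Yara: together they cover Tue-PM, Wed-PM, Fri-AM, Tue-AM, Thu-AM — every shift.
Total cost: 13 + 7 = 20.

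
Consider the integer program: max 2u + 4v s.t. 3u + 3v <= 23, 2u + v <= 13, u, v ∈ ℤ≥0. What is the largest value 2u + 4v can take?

(u,v)=(0,7) is feasible, giving 28.
(u,v)=(1,6) is feasible, giving 26.
No feasible integer point exceeds 28.

28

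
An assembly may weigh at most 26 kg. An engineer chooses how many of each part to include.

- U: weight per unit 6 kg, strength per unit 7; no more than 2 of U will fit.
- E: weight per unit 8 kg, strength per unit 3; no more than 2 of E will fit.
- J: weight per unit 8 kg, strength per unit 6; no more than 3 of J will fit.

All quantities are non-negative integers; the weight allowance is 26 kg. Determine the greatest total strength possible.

20

This is a bounded integer knapsack.
2×U and 1×J: weight 20 ≤ 26, strength 2·7 + 1·6 = 20.
1×U and 2×J: weight 22 ≤ 26, strength 1·7 + 2·6 = 19.
Best is 20.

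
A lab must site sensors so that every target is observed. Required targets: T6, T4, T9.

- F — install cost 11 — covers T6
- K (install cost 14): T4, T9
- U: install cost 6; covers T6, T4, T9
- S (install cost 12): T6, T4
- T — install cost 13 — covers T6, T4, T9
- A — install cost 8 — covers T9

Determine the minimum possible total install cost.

6

U alone covers T6, T4, T9 — every target.
Total install cost: 6.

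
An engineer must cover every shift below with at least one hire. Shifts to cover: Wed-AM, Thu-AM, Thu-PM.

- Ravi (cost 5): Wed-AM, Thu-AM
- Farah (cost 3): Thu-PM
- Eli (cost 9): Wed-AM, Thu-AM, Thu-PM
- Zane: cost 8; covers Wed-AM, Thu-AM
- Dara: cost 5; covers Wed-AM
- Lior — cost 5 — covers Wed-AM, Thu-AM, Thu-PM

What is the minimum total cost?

5

Lior alone covers Wed-AM, Thu-AM, Thu-PM — every shift.
Total cost: 5.
No cover costs less than 5.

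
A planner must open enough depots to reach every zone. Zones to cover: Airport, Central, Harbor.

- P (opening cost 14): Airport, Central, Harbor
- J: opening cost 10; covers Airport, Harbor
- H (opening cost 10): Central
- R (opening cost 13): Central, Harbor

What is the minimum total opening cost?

P alone covers Airport, Central, Harbor — every zone.
Total opening cost: 14.

14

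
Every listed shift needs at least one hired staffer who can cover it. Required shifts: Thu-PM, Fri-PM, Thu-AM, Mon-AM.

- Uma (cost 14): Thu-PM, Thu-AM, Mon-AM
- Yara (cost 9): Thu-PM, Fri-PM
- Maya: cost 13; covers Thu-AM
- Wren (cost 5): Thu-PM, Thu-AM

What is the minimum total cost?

23

The greedy cost-per-new-shift heuristic would pick Wren, Yara, and Uma for 28, but a cheaper cover exists.
Choose Uma and Yara: together they cover Thu-PM, Fri-PM, Thu-AM, Mon-AM — every shift.
Total cost: 14 + 9 = 23.
No cover costs less than 23.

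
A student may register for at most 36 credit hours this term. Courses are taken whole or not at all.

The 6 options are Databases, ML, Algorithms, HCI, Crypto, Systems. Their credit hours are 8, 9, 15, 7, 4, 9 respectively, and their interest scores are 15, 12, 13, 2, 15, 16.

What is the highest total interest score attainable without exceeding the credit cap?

59

This is a 0-1 knapsack instance.
Databases + Algorithms + Crypto + Systems: credit hours 8 + 15 + 4 + 9 = 36 ≤ 36, interest score 15 + 13 + 15 + 16 = 59.
Databases + ML + Crypto + Systems: credit hours 8 + 9 + 4 + 9 = 30 ≤ 36, interest score 15 + 12 + 15 + 16 = 58.
Databases + ML + Algorithms + Crypto: credit hours 8 + 9 + 15 + 4 = 36 ≤ 36, interest score 15 + 12 + 13 + 15 = 55.
Best is Databases, Algorithms, Crypto, and Systems with total interest score 59.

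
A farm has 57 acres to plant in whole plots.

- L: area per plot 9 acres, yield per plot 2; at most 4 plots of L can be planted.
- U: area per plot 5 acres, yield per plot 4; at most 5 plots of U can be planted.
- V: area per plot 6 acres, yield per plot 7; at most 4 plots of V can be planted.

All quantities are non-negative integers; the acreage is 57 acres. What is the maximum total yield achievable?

48

5×U and 4×V: area 49 ≤ 57, yield 5·4 + 4·7 = 48.
1×L, 4×U, and 4×V: area 53 ≤ 57, yield 1·2 + 4·4 + 4·7 = 46.
Best is 48.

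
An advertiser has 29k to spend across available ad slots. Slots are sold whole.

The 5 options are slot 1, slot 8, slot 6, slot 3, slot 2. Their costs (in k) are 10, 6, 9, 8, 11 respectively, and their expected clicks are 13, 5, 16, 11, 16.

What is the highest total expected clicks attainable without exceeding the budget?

This is an integer program with binary decision variables.
Allowing fractional choices, the relaxed optimum would be about 44.3, but ad slots are indivisible.
slot 1 + slot 6 + slot 3: cost 10 + 9 + 8 = 27 ≤ 29, expected clicks 13 + 16 + 11 = 40.
slot 1 + slot 3 + slot 2: cost 10 + 8 + 11 = 29 ≤ 29, expected clicks 13 + 11 + 16 = 40.
slot 6 + slot 3 + slot 2: cost 9 + 8 + 11 = 28 ≤ 29, expected clicks 16 + 11 + 16 = 43.
Best is slot 6, slot 3, and slot 2 with total expected clicks 43.

43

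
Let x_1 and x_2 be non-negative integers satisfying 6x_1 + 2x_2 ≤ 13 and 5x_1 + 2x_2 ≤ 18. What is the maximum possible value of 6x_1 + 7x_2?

The continuous relaxation peaks at (0, 6.5) with value 45.50; rounding to a feasible lattice point costs some objective.
(x_1,x_2)=(0,6): 6·0+2·6=12≤13, 5·0+2·6=12≤18, objective 42.
(x_1,x_2)=(0,5): 6·0+2·5=10≤13, 5·0+2·5=10≤18, objective 35.
Maximum is 42 at (x_1,x_2)=(0,6).

42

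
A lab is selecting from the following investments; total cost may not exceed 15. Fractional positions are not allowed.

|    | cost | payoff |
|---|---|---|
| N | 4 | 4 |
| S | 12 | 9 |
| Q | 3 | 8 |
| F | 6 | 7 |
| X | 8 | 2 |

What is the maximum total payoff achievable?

Allowing fractional choices, the relaxed optimum would be about 20.5, but investments are indivisible.
N + Q + F: cost 4 + 3 + 6 = 13 ≤ 15, payoff 4 + 8 + 7 = 19.
S + Q: cost 12 + 3 = 15 ≤ 15, payoff 9 + 8 = 17.
Best is N, Q, and F with total payoff 19.

19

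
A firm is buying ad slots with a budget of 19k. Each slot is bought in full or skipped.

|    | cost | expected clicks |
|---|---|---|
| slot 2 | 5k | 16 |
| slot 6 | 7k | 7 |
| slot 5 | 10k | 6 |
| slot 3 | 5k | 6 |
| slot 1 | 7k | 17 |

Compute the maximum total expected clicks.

40

Allowing fractional choices, the relaxed optimum would be about 41.0, but ad slots are indivisible.
slot 2 + slot 6 + slot 1: cost 5 + 7 + 7 = 19 ≤ 19, expected clicks 16 + 7 + 17 = 40.
slot 2 + slot 3 + slot 1: cost 5 + 5 + 7 = 17 ≤ 19, expected clicks 16 + 6 + 17 = 39.
slot 2 + slot 1: cost 5 + 7 = 12 ≤ 19, expected clicks 16 + 17 = 33.
Best is slot 2, slot 6, and slot 1 with total expected clicks 40.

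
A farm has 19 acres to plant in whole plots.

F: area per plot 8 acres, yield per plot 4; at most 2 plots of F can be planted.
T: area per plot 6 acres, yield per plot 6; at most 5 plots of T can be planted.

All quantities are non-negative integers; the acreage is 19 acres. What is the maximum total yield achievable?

3×T: area 18 ≤ 19, yield 3·6 = 18.
2×T: area 12 ≤ 19, yield 2·6 = 12.
Best is 18.

18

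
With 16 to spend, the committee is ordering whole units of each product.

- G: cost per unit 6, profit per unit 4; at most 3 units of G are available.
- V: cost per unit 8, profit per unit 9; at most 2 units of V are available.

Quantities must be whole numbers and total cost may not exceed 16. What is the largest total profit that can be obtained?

This is a bounded integer knapsack.
V has the best ratio (9/8); taking only V gives at most 2×9 = 18 (stopped by the cost limit).
Optimal: 2×V: cost 16 ≤ 16, profit 2·9 = 18.

18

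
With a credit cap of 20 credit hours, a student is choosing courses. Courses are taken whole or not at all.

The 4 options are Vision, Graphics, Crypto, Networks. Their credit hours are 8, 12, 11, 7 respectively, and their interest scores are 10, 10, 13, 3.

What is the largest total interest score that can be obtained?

Allowing fractional choices, the relaxed optimum would be about 23.8, but courses are indivisible.
Vision + Crypto: credit hours 8 + 11 = 19 ≤ 20, interest score 10 + 13 = 23.
Vision + Graphics: credit hours 8 + 12 = 20 ≤ 20, interest score 10 + 10 = 20.
Best is Vision and Crypto with total interest score 23.

23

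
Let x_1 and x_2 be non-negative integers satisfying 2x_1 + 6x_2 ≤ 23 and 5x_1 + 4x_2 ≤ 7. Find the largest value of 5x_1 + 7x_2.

7

Relaxing integrality, the LP optimum is 12.25 at (x_1,x_2) = (0, 1.75), which is not an integer point.
(x_1,x_2)=(0,1): 2·0+6·1=6≤23, 5·0+4·1=4≤7, objective 7.
(x_1,x_2)=(1,0): 2·1+6·0=2≤23, 5·1+4·0=5≤7, objective 5.
(x_1,x_2)=(0,0): 2·0+6·0=0≤23, 5·0+4·0=0≤7, objective 0.
No feasible integer point exceeds 7.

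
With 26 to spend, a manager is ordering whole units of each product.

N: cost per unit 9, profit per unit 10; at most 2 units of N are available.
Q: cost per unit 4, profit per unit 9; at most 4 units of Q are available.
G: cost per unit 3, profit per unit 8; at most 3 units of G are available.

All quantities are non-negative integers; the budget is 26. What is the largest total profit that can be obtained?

This is a bounded integer knapsack.
G has the best ratio (8/3); taking only G gives at most 3×8 = 24 (stopped by the supply cap of 3).
Mixing does better — 4×Q and 3×G: cost 25 ≤ 26, profit 4·9 + 3·8 = 60.

60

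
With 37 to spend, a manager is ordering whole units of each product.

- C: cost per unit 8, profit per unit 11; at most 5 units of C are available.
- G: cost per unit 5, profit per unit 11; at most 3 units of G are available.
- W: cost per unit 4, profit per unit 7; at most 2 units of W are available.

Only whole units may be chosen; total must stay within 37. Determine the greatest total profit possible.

62

Take 2×C, 3×G, and 1×W: cost 35 ≤ 37, profit 2·11 + 3·11 + 1·7 = 62.
G has the best ratio (11/5) and is taken to its limit of 3; remaining capacity is filled optimally with the others.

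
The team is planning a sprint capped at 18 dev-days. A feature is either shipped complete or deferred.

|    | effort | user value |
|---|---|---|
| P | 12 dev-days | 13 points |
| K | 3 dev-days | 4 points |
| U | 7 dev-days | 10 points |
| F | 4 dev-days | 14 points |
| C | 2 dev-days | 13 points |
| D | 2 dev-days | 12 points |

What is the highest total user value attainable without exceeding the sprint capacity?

K + U + F + C + D: effort 3 + 7 + 4 + 2 + 2 = 18 ≤ 18, user value 4 + 10 + 14 + 13 + 12 = 53.
U + F + C + D: effort 7 + 4 + 2 + 2 = 15 ≤ 18, user value 10 + 14 + 13 + 12 = 49.
K + F + C + D: effort 3 + 4 + 2 + 2 = 11 ≤ 18, user value 4 + 14 + 13 + 12 = 43.
Best is K, U, F, C, and D with total user value 53.

53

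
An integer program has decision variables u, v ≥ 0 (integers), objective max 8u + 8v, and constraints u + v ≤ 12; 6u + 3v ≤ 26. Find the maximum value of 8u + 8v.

64

The continuous relaxation peaks at (0, 8.67) with value 69.33; rounding to a feasible lattice point costs some objective.
(u,v)=(0,8): 1·0+1·8=8≤12, 6·0+3·8=24≤26, objective 64.
(u,v)=(0,7): 1·0+1·7=7≤12, 6·0+3·7=21≤26, objective 56.
The best lattice point is (0,8), giving 64.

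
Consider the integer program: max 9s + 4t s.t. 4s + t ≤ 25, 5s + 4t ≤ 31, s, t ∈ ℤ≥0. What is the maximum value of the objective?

The continuous relaxation peaks at (6.2, 0) with value 55.80; rounding to a feasible lattice point costs some objective.
(s,t)=(6,0): 4·6+1·0=24≤25, 5·6+4·0=30≤31, objective 54.
(s,t)=(5,1): 4·5+1·1=21≤25, 5·5+4·1=29≤31, objective 49.
(s,t)=(5,0): 4·5+1·0=20≤25, 5·5+4·0=25≤31, objective 45.
The best lattice point is (6,0), giving 54.

54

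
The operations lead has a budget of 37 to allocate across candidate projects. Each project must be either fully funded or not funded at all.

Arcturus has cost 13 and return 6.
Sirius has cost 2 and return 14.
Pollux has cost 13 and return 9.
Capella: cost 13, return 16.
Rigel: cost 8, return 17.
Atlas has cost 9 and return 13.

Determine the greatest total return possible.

60

Allowing fractional choices, the relaxed optimum would be about 63.5, but projects are indivisible.
Sirius + Capella + Rigel + Atlas: cost 2 + 13 + 8 + 9 = 32 ≤ 37, return 14 + 16 + 17 + 13 = 60.
Sirius + Pollux + Capella + Rigel: cost 2 + 13 + 13 + 8 = 36 ≤ 37, return 14 + 9 + 16 + 17 = 56.
Best is Sirius, Capella, Rigel, and Atlas with total return 60.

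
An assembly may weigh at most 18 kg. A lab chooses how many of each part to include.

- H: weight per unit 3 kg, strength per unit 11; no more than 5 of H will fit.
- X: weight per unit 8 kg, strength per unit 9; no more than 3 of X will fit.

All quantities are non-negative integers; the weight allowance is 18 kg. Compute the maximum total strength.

55

This is a bounded integer knapsack.
H has the best ratio (11/3); taking only H gives at most 5×11 = 55 (stopped by the supply cap of 5).
Optimal: 5×H: weight 15 ≤ 18, strength 5·11 = 55.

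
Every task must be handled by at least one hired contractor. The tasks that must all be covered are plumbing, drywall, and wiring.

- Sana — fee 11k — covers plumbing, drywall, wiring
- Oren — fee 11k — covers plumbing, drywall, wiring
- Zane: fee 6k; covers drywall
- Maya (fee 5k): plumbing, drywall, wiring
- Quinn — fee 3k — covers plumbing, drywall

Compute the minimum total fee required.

5

This is an integer covering problem.
The greedy cost-per-new-task heuristic would pick Quinn and Maya for 8, but a cheaper cover exists.
Maya alone covers plumbing, drywall, wiring — every task.
Total fee: 5.
No cover costs less than 5.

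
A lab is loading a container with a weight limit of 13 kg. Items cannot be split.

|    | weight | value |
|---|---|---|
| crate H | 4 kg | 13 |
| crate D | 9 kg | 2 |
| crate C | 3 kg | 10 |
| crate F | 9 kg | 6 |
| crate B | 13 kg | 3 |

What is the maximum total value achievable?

23

Allowing fractional choices, the relaxed optimum would be about 27.0, but items are indivisible.
crate H + crate F: weight 4 + 9 = 13 ≤ 13, value 13 + 6 = 19.
crate H + crate C: weight 4 + 3 = 7 ≤ 13, value 13 + 10 = 23.
Best is crate H and crate C with total value 23.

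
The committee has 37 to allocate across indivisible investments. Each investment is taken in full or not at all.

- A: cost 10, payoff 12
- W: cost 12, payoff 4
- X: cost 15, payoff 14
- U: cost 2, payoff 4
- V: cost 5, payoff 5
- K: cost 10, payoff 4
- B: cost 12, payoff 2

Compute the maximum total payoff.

This is an integer program with binary decision variables.
Allowing fractional choices, the relaxed optimum would be about 37.0, but investments are indivisible.
A + X + V: cost 10 + 15 + 5 = 30 ≤ 37, payoff 12 + 14 + 5 = 31.
A + X + U + K: cost 10 + 15 + 2 + 10 = 37 ≤ 37, payoff 12 + 14 + 4 + 4 = 34.
A + X + U + V: cost 10 + 15 + 2 + 5 = 32 ≤ 37, payoff 12 + 14 + 4 + 5 = 35.
Best is A, X, U, and V with total payoff 35.

35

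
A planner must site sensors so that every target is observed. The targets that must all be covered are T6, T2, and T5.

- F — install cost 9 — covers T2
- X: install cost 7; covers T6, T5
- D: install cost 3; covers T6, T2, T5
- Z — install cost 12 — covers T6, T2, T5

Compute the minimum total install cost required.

D alone covers T6, T2, T5 — every target.
Total install cost: 3.

3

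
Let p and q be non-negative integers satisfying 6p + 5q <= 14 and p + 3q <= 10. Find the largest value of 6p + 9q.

Relaxing integrality, the LP optimum is 25.20 at (p,q) = (0, 2.8), which is not an integer point.
(p,q)=(0,2): 6·0+5·2=10≤14, 1·0+3·2=6≤10, objective 18.
(p,q)=(1,1): 6·1+5·1=11≤14, 1·1+3·1=4≤10, objective 15.
(p,q)=(0,1): 6·0+5·1=5≤14, 1·0+3·1=3≤10, objective 9.
The best lattice point is (0,2), giving 18.

18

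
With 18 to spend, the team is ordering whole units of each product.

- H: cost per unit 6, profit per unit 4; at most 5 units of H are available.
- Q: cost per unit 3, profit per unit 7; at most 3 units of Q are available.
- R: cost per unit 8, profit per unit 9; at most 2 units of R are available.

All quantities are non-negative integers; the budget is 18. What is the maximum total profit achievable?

30

This is a bounded integer knapsack.
Take 3×Q and 1×R: cost 17 ≤ 18, profit 3·7 + 1·9 = 30.
Q has the best ratio (7/3) and is taken to its limit of 3; remaining capacity is filled optimally with the others.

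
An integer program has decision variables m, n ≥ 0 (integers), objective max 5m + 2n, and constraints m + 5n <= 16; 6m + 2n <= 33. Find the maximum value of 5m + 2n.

(m,n)=(5,1): 1·5+5·1=10≤16, 6·5+2·1=32≤33, objective 27.
(m,n)=(5,0): 1·5+5·0=5≤16, 6·5+2·0=30≤33, objective 25.
(m,n)=(4,2): 1·4+5·2=14≤16, 6·4+2·2=28≤33, objective 24.
Maximum is 27 at (m,n)=(5,1).

27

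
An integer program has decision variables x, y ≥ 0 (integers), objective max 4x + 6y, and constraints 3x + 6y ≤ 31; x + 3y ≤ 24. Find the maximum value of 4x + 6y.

40

(x,y)=(10,0): 3·10+6·0=30≤31, 1·10+3·0=10≤24, objective 40.
(x,y)=(9,0): 3·9+6·0=27≤31, 1·9+3·0=9≤24, objective 36.
Maximum is 40 at (x,y)=(10,0).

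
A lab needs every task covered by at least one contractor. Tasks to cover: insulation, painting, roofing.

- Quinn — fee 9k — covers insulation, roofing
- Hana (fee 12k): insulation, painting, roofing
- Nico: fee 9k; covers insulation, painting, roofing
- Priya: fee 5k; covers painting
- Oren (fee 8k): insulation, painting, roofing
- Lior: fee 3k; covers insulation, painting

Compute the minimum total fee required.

The greedy cost-per-new-task heuristic would pick Lior and Oren for 11, but a cheaper cover exists.
Oren alone covers insulation, painting, roofing — every task.
Total fee: 8.
No cover costs less than 8.

8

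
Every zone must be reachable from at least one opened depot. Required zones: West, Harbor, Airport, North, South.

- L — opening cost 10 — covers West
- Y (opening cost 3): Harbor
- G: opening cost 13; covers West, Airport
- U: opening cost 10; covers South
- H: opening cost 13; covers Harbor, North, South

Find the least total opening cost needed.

This is a weighted set-cover instance.
The greedy cost-per-new-zone heuristic would pick Y, G, and H for 29, but a cheaper cover exists.
Choose G and H: together they cover West, Harbor, Airport, North, South — every zone.
Total opening cost: 13 + 13 = 26.
No cover costs less than 26.

26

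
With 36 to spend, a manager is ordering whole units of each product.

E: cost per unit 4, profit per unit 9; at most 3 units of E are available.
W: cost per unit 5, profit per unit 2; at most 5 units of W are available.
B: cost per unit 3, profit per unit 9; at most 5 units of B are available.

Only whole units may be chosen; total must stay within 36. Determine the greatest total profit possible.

74

B has the best ratio (9/3); taking only B gives at most 5×9 = 45 (stopped by the supply cap of 5).
Mixing does better — 3×E, 1×W, and 5×B: cost 32 ≤ 36, profit 3·9 + 1·2 + 5·9 = 74.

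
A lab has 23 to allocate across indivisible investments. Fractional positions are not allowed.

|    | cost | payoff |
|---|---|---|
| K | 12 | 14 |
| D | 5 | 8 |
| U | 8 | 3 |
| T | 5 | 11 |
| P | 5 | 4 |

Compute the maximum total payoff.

Allowing fractional choices, the relaxed optimum would be about 33.8, but investments are indivisible.
K + D + T: cost 12 + 5 + 5 = 22 ≤ 23, payoff 14 + 8 + 11 = 33.
K + D + P: cost 12 + 5 + 5 = 22 ≤ 23, payoff 14 + 8 + 4 = 26.
K + T + P: cost 12 + 5 + 5 = 22 ≤ 23, payoff 14 + 11 + 4 = 29.
Best is K, D, and T with total payoff 33.

33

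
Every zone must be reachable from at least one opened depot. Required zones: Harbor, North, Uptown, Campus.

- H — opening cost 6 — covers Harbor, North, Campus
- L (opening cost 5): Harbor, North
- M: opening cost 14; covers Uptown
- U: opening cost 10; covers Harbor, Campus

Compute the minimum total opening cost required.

20

Choose H and M: together they cover Harbor, North, Uptown, Campus — every zone.
Total opening cost: 6 + 14 = 20.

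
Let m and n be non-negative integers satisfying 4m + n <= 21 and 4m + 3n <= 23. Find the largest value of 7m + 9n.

63

(m,n)=(0,7): 4·0+1·7=7≤21, 4·0+3·7=21≤23, objective 63.
(m,n)=(1,6): 4·1+1·6=10≤21, 4·1+3·6=22≤23, objective 61.
(m,n)=(0,6): 4·0+1·6=6≤21, 4·0+3·6=18≤23, objective 54.
No feasible integer point exceeds 63.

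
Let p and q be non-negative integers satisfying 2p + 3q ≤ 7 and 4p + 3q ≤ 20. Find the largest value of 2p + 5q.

10

The continuous relaxation peaks at (0, 2.33) with value 11.67; rounding to a feasible lattice point costs some objective.
(p,q)=(0,2): 2·0+3·2=6≤7, 4·0+3·2=6≤20, objective 10.
(p,q)=(1,1): 2·1+3·1=5≤7, 4·1+3·1=7≤20, objective 7.
(p,q)=(0,1): 2·0+3·1=3≤7, 4·0+3·1=3≤20, objective 5.
The best lattice point is (0,2), giving 10.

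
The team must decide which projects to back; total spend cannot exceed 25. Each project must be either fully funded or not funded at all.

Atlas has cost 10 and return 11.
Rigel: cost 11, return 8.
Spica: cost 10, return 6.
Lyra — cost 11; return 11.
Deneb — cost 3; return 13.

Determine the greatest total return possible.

Allowing fractional choices, the relaxed optimum would be about 35.7, but projects are indivisible.
Atlas + Rigel + Deneb: cost 10 + 11 + 3 = 24 ≤ 25, return 11 + 8 + 13 = 32.
Atlas + Lyra + Deneb: cost 10 + 11 + 3 = 24 ≤ 25, return 11 + 11 + 13 = 35.
Best is Atlas, Lyra, and Deneb with total return 35.

35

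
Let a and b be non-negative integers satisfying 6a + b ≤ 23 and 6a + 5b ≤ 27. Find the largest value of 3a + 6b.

30

(a,b)=(0,5): 6·0+1·5=5≤23, 6·0+5·5=25≤27, objective 30.
(a,b)=(1,4): 6·1+1·4=10≤23, 6·1+5·4=26≤27, objective 27.
(a,b)=(0,4): 6·0+1·4=4≤23, 6·0+5·4=20≤27, objective 24.
Maximum is 30 at (a,b)=(0,5).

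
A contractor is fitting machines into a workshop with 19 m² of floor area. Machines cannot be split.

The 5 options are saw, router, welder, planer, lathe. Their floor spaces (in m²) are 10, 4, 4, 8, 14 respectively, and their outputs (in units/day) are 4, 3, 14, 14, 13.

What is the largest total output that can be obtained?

Allowing fractional choices, the relaxed optimum would be about 34.5, but machines are indivisible.
welder + lathe: floor space 4 + 14 = 18 ≤ 19, output 14 + 13 = 27.
router + welder + planer: floor space 4 + 4 + 8 = 16 ≤ 19, output 3 + 14 + 14 = 31.
welder + planer: floor space 4 + 8 = 12 ≤ 19, output 14 + 14 = 28.
Best is router, welder, and planer with total output 31.

31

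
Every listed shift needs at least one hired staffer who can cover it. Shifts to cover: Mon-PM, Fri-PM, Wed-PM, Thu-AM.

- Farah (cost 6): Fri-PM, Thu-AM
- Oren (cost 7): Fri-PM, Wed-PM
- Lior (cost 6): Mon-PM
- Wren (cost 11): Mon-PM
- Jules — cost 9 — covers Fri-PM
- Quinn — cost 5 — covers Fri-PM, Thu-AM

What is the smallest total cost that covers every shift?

This is a weighted set-cover instance.
Choose Oren, Lior, and Quinn: together they cover Mon-PM, Fri-PM, Wed-PM, Thu-AM — every shift.
Total cost: 7 + 6 + 5 = 18.
No cover costs less than 18.

18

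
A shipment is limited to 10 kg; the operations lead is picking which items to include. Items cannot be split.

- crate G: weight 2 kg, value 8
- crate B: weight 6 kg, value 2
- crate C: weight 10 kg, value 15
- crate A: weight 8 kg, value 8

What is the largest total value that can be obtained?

This is an integer program with binary decision variables.
Allowing fractional choices, the relaxed optimum would be about 20.0, but items are indivisible.
crate G + crate A: weight 2 + 8 = 10 ≤ 10, value 8 + 8 = 16.
crate C: weight 10 ≤ 10, value 15.
Best is crate G and crate A with total value 16.

16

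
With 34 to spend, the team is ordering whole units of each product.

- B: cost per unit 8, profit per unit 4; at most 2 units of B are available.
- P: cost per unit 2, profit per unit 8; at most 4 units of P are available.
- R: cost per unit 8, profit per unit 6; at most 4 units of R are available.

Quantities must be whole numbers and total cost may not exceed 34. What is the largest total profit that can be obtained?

P has the best ratio (8/2); taking only P gives at most 4×8 = 32 (stopped by the supply cap of 4).
Mixing does better — 4×P and 3×R: cost 32 ≤ 34, profit 4·8 + 3·6 = 50.

50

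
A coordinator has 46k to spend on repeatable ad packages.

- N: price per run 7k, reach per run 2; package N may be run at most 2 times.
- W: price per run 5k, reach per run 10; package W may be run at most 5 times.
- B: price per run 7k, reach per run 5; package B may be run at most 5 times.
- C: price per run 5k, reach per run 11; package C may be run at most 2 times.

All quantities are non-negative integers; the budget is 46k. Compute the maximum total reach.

C has the best ratio (11/5); taking only C gives at most 2×11 = 22 (stopped by the supply cap of 2).
Mixing does better — 5×W, 1×B, and 2×C: price 42 ≤ 46, reach 5·10 + 1·5 + 2·11 = 77.

77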